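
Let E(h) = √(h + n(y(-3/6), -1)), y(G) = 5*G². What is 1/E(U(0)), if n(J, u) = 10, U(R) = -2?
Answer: √2/4 ≈ 0.35355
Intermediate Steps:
E(h) = √(10 + h) (E(h) = √(h + 10) = √(10 + h))
1/E(U(0)) = 1/(√(10 - 2)) = 1/(√8) = 1/(2*√2) = √2/4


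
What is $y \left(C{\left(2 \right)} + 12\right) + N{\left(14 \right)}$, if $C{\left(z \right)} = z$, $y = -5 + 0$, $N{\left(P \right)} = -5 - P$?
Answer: $-89$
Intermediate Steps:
$y = -5$
$y \left(C{\left(2 \right)} + 12\right) + N{\left(14 \right)} = - 5 \left(2 + 12\right) - 19 = \left(-5\right) 14 - 19 = -70 - 19 = -89$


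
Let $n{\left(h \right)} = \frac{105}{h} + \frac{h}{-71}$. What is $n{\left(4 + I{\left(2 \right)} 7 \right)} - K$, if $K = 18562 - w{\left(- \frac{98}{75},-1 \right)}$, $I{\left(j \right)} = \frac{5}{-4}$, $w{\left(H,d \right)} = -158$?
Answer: $- \frac{101132039}{5396} \approx -18742.0$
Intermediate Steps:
$I{\left(j \right)} = - \frac{5}{4}$ ($I{\left(j \right)} = 5 \left(- \frac{1}{4}\right) = - \frac{5}{4}$)
$n{\left(h \right)} = \frac{105}{h} - \frac{h}{71}$ ($n{\left(h \right)} = \frac{105}{h} + h \left(- \frac{1}{71}\right) = \frac{105}{h} - \frac{h}{71}$)
$K = 18720$ ($K = 18562 - -158 = 18562 + 158 = 18720$)
$n{\left(4 + I{\left(2 \right)} 7 \right)} - K = \left(\frac{105}{4 - \frac{35}{4}} - \frac{4 - \frac{35}{4}}{71}\right) - 18720 = \left(\frac{105}{- \frac{19}{4}} - - \frac{19}{284}\right) - 18720 = \left(105 \left(- \frac{4}{19}\right) + \frac{19}{284}\right) - 18720 = \left(- \frac{420}{19} + \frac{19}{284}\right) - 18720 = - \frac{118919}{5396} - 18720 = - \frac{101132039}{5396}$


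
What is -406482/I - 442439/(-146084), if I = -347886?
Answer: 35549808407/8470096404 ≈ 4.1971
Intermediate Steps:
-406482/I - 442439/(-146084) = -406482/(-347886) - 442439/(-146084) = -406482*(-1/347886) - 442439*(-1/146084) = 67747/57981 + 442439/146084 = 35549808407/8470096404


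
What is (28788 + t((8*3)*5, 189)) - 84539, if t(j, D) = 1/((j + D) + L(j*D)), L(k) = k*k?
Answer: -28677350409458/514382709 ≈ -55751.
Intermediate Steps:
L(k) = k**2
t(j, D) = 1/(D + j + D**2*j**2) (t(j, D) = 1/((j + D) + (j*D)**2) = 1/((D + j) + (D*j)**2) = 1/((D + j) + D**2*j**2) = 1/(D + j + D**2*j**2))
(28788 + t((8*3)*5, 189)) - 84539 = (28788 + 1/(189 + (8*3)*5 + 189**2*((8*3)*5)**2)) - 84539 = (28788 + 1/(189 + 24*5 + 35721*(24*5)**2)) - 84539 = (28788 + 1/(189 + 120 + 35721*120**2)) - 84539 = (28788 + 1/(189 + 120 + 35721*14400)) - 84539 = (28788 + 1/(189 + 120 + 514382400)) - 84539 = (28788 + 1/514382709) - 84539 = 14808049426693/514382709 - 84539 = -28677350409458/514382709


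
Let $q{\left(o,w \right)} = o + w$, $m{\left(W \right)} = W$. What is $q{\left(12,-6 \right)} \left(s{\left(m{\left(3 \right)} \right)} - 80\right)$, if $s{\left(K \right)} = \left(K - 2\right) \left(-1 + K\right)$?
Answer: $-468$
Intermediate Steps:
$s{\left(K \right)} = \left(-1 + K\right) \left(-2 + K\right)$ ($s{\left(K \right)} = \left(-2 + K\right) \left(-1 + K\right) = \left(-1 + K\right) \left(-2 + K\right)$)
$q{\left(12,-6 \right)} \left(s{\left(m{\left(3 \right)} \right)} - 80\right) = \left(12 - 6\right) \left(\left(2 + 3^{2} - 9\right) - 80\right) = 6 \left(\left(2 + 9 - 9\right) - 80\right) = 6 \left(2 - 80\right) = 6 \left(-78\right) = -468$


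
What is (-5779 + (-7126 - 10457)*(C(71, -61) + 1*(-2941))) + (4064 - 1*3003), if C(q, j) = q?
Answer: 50458492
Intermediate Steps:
(-5779 + (-7126 - 10457)*(C(71, -61) + 1*(-2941))) + (4064 - 1*3003) = (-5779 + (-7126 - 10457)*(71 + 1*(-2941))) + (4064 - 1*3003) = (-5779 - 17583*(71 - 2941)) + (4064 - 3003) = (-5779 - 17583*(-2870)) + 1061 = (-5779 + 50463210) + 1061 = 50457431 + 1061 = 50458492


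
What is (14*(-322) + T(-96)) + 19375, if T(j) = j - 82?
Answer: 14689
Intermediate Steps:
T(j) = -82 + j
(14*(-322) + T(-96)) + 19375 = (14*(-322) + (-82 - 96)) + 19375 = (-4508 - 178) + 19375 = -4686 + 19375 = 14689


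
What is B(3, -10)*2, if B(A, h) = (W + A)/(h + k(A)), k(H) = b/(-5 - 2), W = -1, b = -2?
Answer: -7/17 ≈ -0.41176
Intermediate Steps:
k(H) = 2/7 (k(H) = -2/(-5 - 2) = -2/(-7) = -2*(-⅐) = 2/7)
B(A, h) = (-1 + A)/(2/7 + h) (B(A, h) = (-1 + A)/(h + 2/7) = (-1 + A)/(2/7 + h))
B(3, -10)*2 = (7*(-1 + 3)/(2 + 7*(-10)))*2 = (7*2/(2 - 70))*2 = (7*2/(-68))*2 = (7*(-1/68)*2)*2 = -7/34*2 = -7/17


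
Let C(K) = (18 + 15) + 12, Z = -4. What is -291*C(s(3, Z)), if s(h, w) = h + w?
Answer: -13095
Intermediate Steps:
C(K) = 45 (C(K) = 33 + 12 = 45)
-291*C(s(3, Z)) = -291*45 = -13095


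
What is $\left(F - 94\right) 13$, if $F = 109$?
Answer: $195$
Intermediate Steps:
$\left(F - 94\right) 13 = \left(109 - 94\right) 13 = 15 \cdot 13 = 195$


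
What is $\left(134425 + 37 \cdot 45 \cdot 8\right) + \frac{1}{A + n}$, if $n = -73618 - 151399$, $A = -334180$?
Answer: $\frac{82618560764}{559197} \approx 1.4775 \cdot 10^{5}$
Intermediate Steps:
$n = -225017$ ($n = -73618 - 151399 = -225017$)
$\left(134425 + 37 \cdot 45 \cdot 8\right) + \frac{1}{A + n} = \left(134425 + 37 \cdot 45 \cdot 8\right) + \frac{1}{-334180 - 225017} = \left(134425 + 1665 \cdot 8\right) + \frac{1}{-559197} = \left(134425 + 13320\right) - \frac{1}{559197} = 147745 - \frac{1}{559197} = \frac{82618560764}{559197}$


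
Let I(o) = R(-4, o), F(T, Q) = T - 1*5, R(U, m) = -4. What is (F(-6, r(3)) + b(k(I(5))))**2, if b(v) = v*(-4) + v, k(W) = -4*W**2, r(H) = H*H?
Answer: 32761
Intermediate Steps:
r(H) = H**2
F(T, Q) = -5 + T (F(T, Q) = T - 5 = -5 + T)
I(o) = -4
b(v) = -3*v (b(v) = -4*v + v = -3*v)
(F(-6, r(3)) + b(k(I(5))))**2 = ((-5 - 6) - (-12)*(-4)**2)**2 = (-11 - (-12)*16)**2 = (-11 - 3*(-64))**2 = (-11 + 192)**2 = 181**2 = 32761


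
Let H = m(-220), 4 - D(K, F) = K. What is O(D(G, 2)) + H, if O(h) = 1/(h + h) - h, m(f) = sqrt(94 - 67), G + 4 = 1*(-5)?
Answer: -337/26 + 3*sqrt(3) ≈ -7.7654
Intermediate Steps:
G = -9 (G = -4 + 1*(-5) = -4 - 5 = -9)
D(K, F) = 4 - K
m(f) = 3*sqrt(3) (m(f) = sqrt(27) = 3*sqrt(3))
O(h) = 1/(2*h) - h
H = 3*sqrt(3) ≈ 5.1962
O(D(G, 2)) + H = (1/(2*(4 - 1*(-9))) - (4 - 1*(-9))) + 3*sqrt(3) = (1/(2*(4 + 9)) - (4 + 9)) + 3*sqrt(3) = ((1/2)/13 - 1*13) + 3*sqrt(3) = ((1/2)*(1/13) - 13) + 3*sqrt(3) = (1/26 - 13) + 3*sqrt(3) = -337/26 + 3*sqrt(3)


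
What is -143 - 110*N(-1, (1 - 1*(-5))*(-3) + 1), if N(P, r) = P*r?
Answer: -2013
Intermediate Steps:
-143 - 110*N(-1, (1 - 1*(-5))*(-3) + 1) = -143 - (-110)*((1 - 1*(-5))*(-3) + 1) = -143 - (-110)*((1 + 5)*(-3) + 1) = -143 - (-110)*(6*(-3) + 1) = -143 - (-110)*(-18 + 1) = -143 - (-110)*(-17) = -143 - 110*17 = -143 - 1870 = -2013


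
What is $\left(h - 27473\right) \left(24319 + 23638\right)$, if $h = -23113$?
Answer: $-2425952802$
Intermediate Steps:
$\left(h - 27473\right) \left(24319 + 23638\right) = \left(-23113 - 27473\right) \left(24319 + 23638\right) = \left(-50586\right) 47957 = -2425952802$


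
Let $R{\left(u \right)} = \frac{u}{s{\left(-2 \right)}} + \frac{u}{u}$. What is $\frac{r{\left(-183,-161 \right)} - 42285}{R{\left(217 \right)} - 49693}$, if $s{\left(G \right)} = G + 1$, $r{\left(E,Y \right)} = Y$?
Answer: $\frac{42446}{49909} \approx 0.85047$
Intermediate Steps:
$s{\left(G \right)} = 1 + G$
$R{\left(u \right)} = 1 - u$ ($R{\left(u \right)} = \frac{u}{1 - 2} + \frac{u}{u} = \frac{u}{-1} + 1 = u \left(-1\right) + 1 = - u + 1 = 1 - u$)
$\frac{r{\left(-183,-161 \right)} - 42285}{R{\left(217 \right)} - 49693} = \frac{-161 - 42285}{\left(1 - 217\right) - 49693} = - \frac{42446}{\left(1 - 217\right) - 49693} = - \frac{42446}{-216 - 49693} = - \frac{42446}{-49909} = \left(-42446\right) \left(- \frac{1}{49909}\right) = \frac{42446}{49909}$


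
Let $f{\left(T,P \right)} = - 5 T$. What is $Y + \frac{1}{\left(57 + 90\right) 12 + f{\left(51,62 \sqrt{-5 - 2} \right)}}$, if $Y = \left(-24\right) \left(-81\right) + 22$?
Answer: $\frac{2966695}{1509} \approx 1966.0$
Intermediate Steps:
$Y = 1966$ ($Y = 1944 + 22 = 1966$)
$Y + \frac{1}{\left(57 + 90\right) 12 + f{\left(51,62 \sqrt{-5 - 2} \right)}} = 1966 + \frac{1}{\left(57 + 90\right) 12 - 255} = 1966 + \frac{1}{147 \cdot 12 - 255} = 1966 + \frac{1}{1764 - 255} = 1966 + \frac{1}{1509} = \frac{2966695}{1509}$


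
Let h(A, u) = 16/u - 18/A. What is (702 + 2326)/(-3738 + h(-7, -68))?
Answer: -90083/111136 ≈ -0.81056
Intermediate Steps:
h(A, u) = -18/A + 16/u
(702 + 2326)/(-3738 + h(-7, -68)) = (702 + 2326)/(-3738 + (-18/(-7) + 16/(-68))) = 3028/(-3738 + (-18*(-1/7) + 16*(-1/68))) = 3028/(-3738 + (18/7 - 4/17)) = 3028/(-3738 + 278/119) = 3028/(-444544/119) = 3028*(-119/444544) = -90083/111136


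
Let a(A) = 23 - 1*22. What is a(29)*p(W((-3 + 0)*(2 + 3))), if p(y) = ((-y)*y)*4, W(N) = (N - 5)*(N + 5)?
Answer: -160000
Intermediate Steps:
a(A) = 1 (a(A) = 23 - 22 = 1)
W(N) = (-5 + N)*(5 + N)
p(y) = -4*y² (p(y) = -y²*4 = -4*y²)
a(29)*p(W((-3 + 0)*(2 + 3))) = 1*(-4*(-25 + ((-3 + 0)*(2 + 3))²)²) = 1*(-4*(-25 + (-3*5)²)²) = 1*(-4*(-25 + (-15)²)²) = 1*(-4*(-25 + 225)²) = 1*(-4*200²) = 1*(-4*40000) = 1*(-160000) = -160000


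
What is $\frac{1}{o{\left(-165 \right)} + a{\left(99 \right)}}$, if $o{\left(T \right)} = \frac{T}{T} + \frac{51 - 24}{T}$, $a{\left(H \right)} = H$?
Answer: $\frac{55}{5491} \approx 0.010016$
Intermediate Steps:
$o{\left(T \right)} = 1 + \frac{27}{T}$
$\frac{1}{o{\left(-165 \right)} + a{\left(99 \right)}} = \frac{1}{\frac{27 - 165}{-165} + 99} = \frac{1}{\left(- \frac{1}{165}\right) \left(-138\right) + 99} = \frac{1}{\frac{46}{55} + 99} = \frac{1}{\frac{5491}{55}} = \frac{55}{5491}$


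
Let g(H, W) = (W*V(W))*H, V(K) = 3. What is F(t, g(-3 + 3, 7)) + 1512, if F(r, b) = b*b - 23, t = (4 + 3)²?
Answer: 1489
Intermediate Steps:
t = 49 (t = 7² = 49)
g(H, W) = 3*H*W (g(H, W) = (W*3)*H = (3*W)*H = 3*H*W)
F(r, b) = -23 + b² (F(r, b) = b² - 23 = -23 + b²)
F(t, g(-3 + 3, 7)) + 1512 = (-23 + (3*(-3 + 3)*7)²) + 1512 = (-23 + (3*0*7)²) + 1512 = (-23 + 0²) + 1512 = (-23 + 0) + 1512 = -23 + 1512 = 1489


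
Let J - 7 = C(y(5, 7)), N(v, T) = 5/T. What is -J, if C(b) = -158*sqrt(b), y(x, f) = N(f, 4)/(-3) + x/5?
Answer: -7 + 79*sqrt(21)/3 ≈ 113.67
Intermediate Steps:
y(x, f) = -5/12 + x/5 (y(x, f) = (5/4)/(-3) + x/5 = (5*(1/4))*(-1/3) + x*(1/5) = (5/4)*(-1/3) + x/5 = -5/12 + x/5)
J = 7 - 79*sqrt(21)/3 (J = 7 - 158*sqrt(-5/12 + (1/5)*5) = 7 - 158*sqrt(-5/12 + 1) = 7 - 79*sqrt(21)/3 ≈ -113.67)
-J = -(7 - 79*sqrt(21)/3) = -7 + 79*sqrt(21)/3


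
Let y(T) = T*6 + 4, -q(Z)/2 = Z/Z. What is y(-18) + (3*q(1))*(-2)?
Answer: -92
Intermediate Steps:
q(Z) = -2 (q(Z) = -2*Z/Z = -2*1 = -2)
y(T) = 4 + 6*T (y(T) = 6*T + 4 = 4 + 6*T)
y(-18) + (3*q(1))*(-2) = (4 + 6*(-18)) + (3*(-2))*(-2) = (4 - 108) - 6*(-2) = -104 + 12 = -92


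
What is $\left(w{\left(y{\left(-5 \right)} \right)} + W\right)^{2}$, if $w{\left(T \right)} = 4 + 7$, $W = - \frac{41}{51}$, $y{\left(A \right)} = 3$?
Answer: $\frac{270400}{2601} \approx 103.96$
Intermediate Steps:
$W = - \frac{41}{51}$ ($W = \left(-41\right) \frac{1}{51} = - \frac{41}{51} \approx -0.80392$)
$w{\left(T \right)} = 11$
$\left(w{\left(y{\left(-5 \right)} \right)} + W\right)^{2} = \left(11 - \frac{41}{51}\right)^{2} = \left(\frac{520}{51}\right)^{2} = \frac{270400}{2601}$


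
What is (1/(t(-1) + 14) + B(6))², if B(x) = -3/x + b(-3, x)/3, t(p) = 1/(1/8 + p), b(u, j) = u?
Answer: 4096/2025 ≈ 2.0227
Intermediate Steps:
t(p) = 1/(⅛ + p) (t(p) = 1/(1*(⅛) + p) = 1/(⅛ + p))
B(x) = -1 - 3/x (B(x) = -3/x - 3/3 = -3/x - 3*⅓ = -3/x - 1 = -1 - 3/x)
(1/(t(-1) + 14) + B(6))² = (1/(8/(1 + 8*(-1)) + 14) + (-3 - 1*6)/6)² = (1/(8/(1 - 8) + 14) + (-3 - 6)/6)² = (1/(8/(-7) + 14) + (⅙)*(-9))² = (1/(8*(-⅐) + 14) - 3/2)² = (1/(-8/7 + 14) - 3/2)² = (1/(90/7) - 3/2)² = (7/90 - 3/2)² = (-64/45)² = 4096/2025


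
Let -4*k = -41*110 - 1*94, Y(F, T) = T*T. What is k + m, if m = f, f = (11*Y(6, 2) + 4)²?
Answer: 3455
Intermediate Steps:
Y(F, T) = T²
f = 2304 (f = (11*2² + 4)² = (11*4 + 4)² = (44 + 4)² = 48² = 2304)
m = 2304
k = 1151 (k = -(-41*110 - 1*94)/4 = -(-4510 - 94)/4 = -¼*(-4604) = 1151)
k + m = 1151 + 2304 = 3455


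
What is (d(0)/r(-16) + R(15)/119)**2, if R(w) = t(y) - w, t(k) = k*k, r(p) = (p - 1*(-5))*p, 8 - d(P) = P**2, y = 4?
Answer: 19881/6853924 ≈ 0.0029007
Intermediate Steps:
d(P) = 8 - P**2
r(p) = p*(5 + p) (r(p) = (p + 5)*p = (5 + p)*p = p*(5 + p))
t(k) = k**2
R(w) = 16 - w (R(w) = 4**2 - w = 16 - w)
(d(0)/r(-16) + R(15)/119)**2 = ((8 - 1*0**2)/((-16*(5 - 16))) + (16 - 1*15)/119)**2 = ((8 - 1*0)/((-16*(-11))) + (16 - 15)*(1/119))**2 = ((8 + 0)/176 + 1*(1/119))**2 = (8*(1/176) + 1/119)**2 = (1/22 + 1/119)**2 = (141/2618)**2 = 19881/6853924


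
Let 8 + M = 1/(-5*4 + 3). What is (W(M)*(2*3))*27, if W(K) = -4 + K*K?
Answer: 2853306/289 ≈ 9873.0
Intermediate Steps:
M = -137/17 (M = -8 + 1/(-5*4 + 3) = -8 + 1/(-20 + 3) = -8 + 1/(-17) = -8 - 1/17 = -137/17 ≈ -8.0588)
W(K) = -4 + K**2
(W(M)*(2*3))*27 = ((-4 + (-137/17)**2)*(2*3))*27 = ((-4 + 18769/289)*6)*27 = ((17613/289)*6)*27 = (105678/289)*27 = 2853306/289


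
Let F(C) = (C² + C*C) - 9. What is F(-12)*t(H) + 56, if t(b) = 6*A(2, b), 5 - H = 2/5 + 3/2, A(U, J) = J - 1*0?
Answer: 26227/5 ≈ 5245.4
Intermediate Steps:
A(U, J) = J (A(U, J) = J + 0 = J)
F(C) = -9 + 2*C² (F(C) = (C² + C²) - 9 = 2*C² - 9 = -9 + 2*C²)
H = 31/10 (H = 5 - (2/5 + 3/2) = 5 - (2*(⅕) + 3*(½)) = 5 - (⅖ + 3/2) = 5 - 1*19/10 = 5 - 19/10 = 31/10 ≈ 3.1000)
t(b) = 6*b
F(-12)*t(H) + 56 = (-9 + 2*(-12)²)*(6*(31/10)) + 56 = (-9 + 2*144)*(93/5) + 56 = (-9 + 288)*(93/5) + 56 = 279*(93/5) + 56 = 25947/5 + 56 = 26227/5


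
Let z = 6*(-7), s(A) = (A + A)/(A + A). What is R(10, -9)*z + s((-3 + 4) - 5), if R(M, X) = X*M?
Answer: 3781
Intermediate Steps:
R(M, X) = M*X
s(A) = 1 (s(A) = (2*A)/((2*A)) = (2*A)*(1/(2*A)) = 1)
z = -42
R(10, -9)*z + s((-3 + 4) - 5) = (10*(-9))*(-42) + 1 = -90*(-42) + 1 = 3780 + 1 = 3781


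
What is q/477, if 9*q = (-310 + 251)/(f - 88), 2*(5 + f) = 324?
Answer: -59/296217 ≈ -0.00019918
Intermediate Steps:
f = 157 (f = -5 + (1/2)*324 = -5 + 162 = 157)
q = -59/621 (q = ((-310 + 251)/(157 - 88))/9 = (-59/69)/9 = (-59*1/69)/9 = (1/9)*(-59/69) = -59/621 ≈ -0.095008)
q/477 = -59/621/477 = -59/621*1/477 = -59/296217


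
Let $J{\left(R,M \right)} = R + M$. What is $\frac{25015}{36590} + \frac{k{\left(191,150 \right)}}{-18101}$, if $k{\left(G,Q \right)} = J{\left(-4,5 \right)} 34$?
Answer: $\frac{90310491}{132463118} \approx 0.68178$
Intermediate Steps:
$J{\left(R,M \right)} = M + R$
$k{\left(G,Q \right)} = 34$ ($k{\left(G,Q \right)} = \left(5 - 4\right) 34 = 1 \cdot 34 = 34$)
$\frac{25015}{36590} + \frac{k{\left(191,150 \right)}}{-18101} = \frac{25015}{36590} + \frac{34}{-18101} = 25015 \cdot \frac{1}{36590} + 34 \left(- \frac{1}{18101}\right) = \frac{5003}{7318} - \frac{34}{18101} = \frac{90310491}{132463118}$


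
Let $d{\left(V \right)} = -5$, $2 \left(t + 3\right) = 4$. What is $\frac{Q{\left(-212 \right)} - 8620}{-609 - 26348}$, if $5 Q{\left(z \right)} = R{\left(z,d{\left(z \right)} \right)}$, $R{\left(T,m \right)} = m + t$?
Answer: $\frac{6158}{19255} \approx 0.31981$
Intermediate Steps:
$t = -1$ ($t = -3 + \frac{1}{2} \cdot 4 = -3 + 2 = -1$)
$R{\left(T,m \right)} = -1 + m$ ($R{\left(T,m \right)} = m - 1 = -1 + m$)
$Q{\left(z \right)} = - \frac{6}{5}$ ($Q{\left(z \right)} = \frac{-1 - 5}{5} = \frac{1}{5} \left(-6\right) = - \frac{6}{5}$)
$\frac{Q{\left(-212 \right)} - 8620}{-609 - 26348} = \frac{- \frac{6}{5} - 8620}{-609 - 26348} = - \frac{43106}{5 \left(-609 - 26348\right)} = - \frac{43106}{5 \left(-26957\right)} = \left(- \frac{43106}{5}\right) \left(- \frac{1}{26957}\right) = \frac{6158}{19255}$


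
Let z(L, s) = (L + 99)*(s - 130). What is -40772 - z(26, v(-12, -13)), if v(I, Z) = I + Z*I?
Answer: -42522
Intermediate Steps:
v(I, Z) = I + I*Z
z(L, s) = (-130 + s)*(99 + L) (z(L, s) = (99 + L)*(-130 + s) = (-130 + s)*(99 + L))
-40772 - z(26, v(-12, -13)) = -40772 - (-12870 - 130*26 + 99*(-12*(1 - 13)) + 26*(-12*(1 - 13))) = -40772 - (-12870 - 3380 + 99*(-12*(-12)) + 26*(-12*(-12))) = -40772 - (-12870 - 3380 + 99*144 + 26*144) = -40772 - (-12870 - 3380 + 14256 + 3744) = -40772 - 1*1750 = -40772 - 1750 = -42522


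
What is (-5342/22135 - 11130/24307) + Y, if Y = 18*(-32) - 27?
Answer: -324811583879/538035445 ≈ -603.70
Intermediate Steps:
Y = -603 (Y = -576 - 27 = -603)
(-5342/22135 - 11130/24307) + Y = (-5342/22135 - 11130/24307) - 603 = -376210544/538035445 - 603 = -324811583879/538035445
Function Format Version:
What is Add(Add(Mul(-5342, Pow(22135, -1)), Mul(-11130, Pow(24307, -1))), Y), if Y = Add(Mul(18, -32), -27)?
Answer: Rational(-324811583879, 538035445) ≈ -603.70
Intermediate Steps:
Y = -603 (Y = Add(-576, -27) = -603)
Add(Add(Mul(-5342, Pow(22135, -1)), Mul(-11130, Pow(24307, -1))), Y) = Add(Add(Mul(-5342, Pow(22135, -1)), Mul(-11130, Pow(24307, -1))), -603) = Add(Add(Mul(-5342, Rational(1, 22135)), Mul(-11130, Rational(1, 24307))), -603) = Add(Add(Rational(-5342, 22135), Rational(-11130, 24307)), -603) = Add(Rational(-376210544, 538035445), -603) = Rational(-324811583879, 538035445)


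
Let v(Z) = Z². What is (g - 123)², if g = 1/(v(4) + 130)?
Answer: 322453849/21316 ≈ 15127.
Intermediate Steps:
g = 1/146 (g = 1/(4² + 130) = 1/(16 + 130) = 1/146 ≈ 0.0068493)
(g - 123)² = (1/146 - 123)² = (-17957/146)² = 322453849/21316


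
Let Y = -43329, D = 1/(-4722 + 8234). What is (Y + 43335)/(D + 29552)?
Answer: 21072/103786625 ≈ 0.00020303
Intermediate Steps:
D = 1/3512 ≈ 0.00028474
(Y + 43335)/(D + 29552) = (-43329 + 43335)/(1/3512 + 29552) = 6/(103786625/3512) = 6*(3512/103786625) = 21072/103786625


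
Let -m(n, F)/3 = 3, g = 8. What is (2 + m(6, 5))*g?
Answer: -56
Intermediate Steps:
m(n, F) = -9 (m(n, F) = -3*3 = -9)
(2 + m(6, 5))*g = (2 - 9)*8 = -7*8 = -56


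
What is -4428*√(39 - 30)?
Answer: -13284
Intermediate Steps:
-4428*√(39 - 30) = -4428*√9 = -4428*3 = -13284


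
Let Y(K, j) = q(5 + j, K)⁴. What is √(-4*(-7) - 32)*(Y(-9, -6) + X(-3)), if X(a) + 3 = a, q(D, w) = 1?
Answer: -10*I ≈ -10.0*I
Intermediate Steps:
Y(K, j) = 1 (Y(K, j) = 1⁴ = 1)
X(a) = -3 + a
√(-4*(-7) - 32)*(Y(-9, -6) + X(-3)) = √(-4*(-7) - 32)*(1 + (-3 - 3)) = √(28 - 32)*(1 - 6) = √(-4)*(-5) = (2*I)*(-5) = -10*I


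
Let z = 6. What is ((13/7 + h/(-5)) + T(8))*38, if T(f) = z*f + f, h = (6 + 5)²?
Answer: 44764/35 ≈ 1279.0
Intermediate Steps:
h = 121 (h = 11² = 121)
T(f) = 7*f (T(f) = 6*f + f = 7*f)
((13/7 + h/(-5)) + T(8))*38 = ((13/7 + 121/(-5)) + 7*8)*38 = ((13*(⅐) + 121*(-⅕)) + 56)*38 = ((13/7 - 121/5) + 56)*38 = (-782/35 + 56)*38 = (1178/35)*38 = 44764/35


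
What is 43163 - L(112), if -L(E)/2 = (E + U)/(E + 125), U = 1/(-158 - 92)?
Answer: 426243958/9875 ≈ 43164.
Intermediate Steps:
U = -1/250 (U = 1/(-250) = -1/250 ≈ -0.0040000)
L(E) = -2*(-1/250 + E)/(125 + E) (L(E) = -2*(E - 1/250)/(E + 125) = -2*(-1/250 + E)/(125 + E))
43163 - L(112) = 43163 - (1 - 250*112)/(125*(125 + 112)) = 43163 - (1 - 28000)/(125*237) = 43163 - (-27999)/(125*237) = 43163 - 1*(-9333/9875) = 43163 + 9333/9875 = 426243958/9875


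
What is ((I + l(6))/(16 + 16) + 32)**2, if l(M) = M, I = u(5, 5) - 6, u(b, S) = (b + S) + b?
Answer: 1079521/1024 ≈ 1054.2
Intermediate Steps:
u(b, S) = S + 2*b (u(b, S) = (S + b) + b = S + 2*b)
I = 9 (I = (5 + 2*5) - 6 = (5 + 10) - 6 = 15 - 6 = 9)
((I + l(6))/(16 + 16) + 32)**2 = ((9 + 6)/(16 + 16) + 32)**2 = (15/32 + 32)**2 = (1039/32)**2 = 1079521/1024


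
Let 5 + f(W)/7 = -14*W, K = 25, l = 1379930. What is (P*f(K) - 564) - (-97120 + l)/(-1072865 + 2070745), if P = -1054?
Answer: 261307323007/99788 ≈ 2.6186e+6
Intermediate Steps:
f(W) = -35 - 98*W (f(W) = -35 + 7*(-14*W) = -35 - 98*W)
(P*f(K) - 564) - (-97120 + l)/(-1072865 + 2070745) = (-1054*(-35 - 98*25) - 564) - (-97120 + 1379930)/(-1072865 + 2070745) = (-1054*(-35 - 2450) - 564) - 1282810/997880 = (-1054*(-2485) - 564) - 1282810/997880 = (2619190 - 564) - 1*128281/99788 = 2618626 - 128281/99788 = 261307323007/99788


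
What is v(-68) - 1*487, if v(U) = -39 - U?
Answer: -458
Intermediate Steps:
v(-68) - 1*487 = (-39 - 1*(-68)) - 1*487 = (-39 + 68) - 487 = 29 - 487 = -458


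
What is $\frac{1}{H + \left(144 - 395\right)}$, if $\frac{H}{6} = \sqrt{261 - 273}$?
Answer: $- \frac{251}{63433} - \frac{12 i \sqrt{3}}{63433} \approx -0.0039569 - 0.00032766 i$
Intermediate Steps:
$H = 12 i \sqrt{3}$ ($H = 6 \sqrt{261 - 273} = 6 \sqrt{-12} = 6 \cdot 2 i \sqrt{3} = 12 i \sqrt{3} \approx 20.785 i$)
$\frac{1}{H + \left(144 - 395\right)} = \frac{1}{12 i \sqrt{3} + \left(144 - 395\right)} = \frac{1}{12 i \sqrt{3} - 251} = \frac{1}{-251 + 12 i \sqrt{3}}$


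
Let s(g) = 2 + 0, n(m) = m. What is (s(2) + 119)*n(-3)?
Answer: -363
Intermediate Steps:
s(g) = 2
(s(2) + 119)*n(-3) = (2 + 119)*(-3) = 121*(-3) = -363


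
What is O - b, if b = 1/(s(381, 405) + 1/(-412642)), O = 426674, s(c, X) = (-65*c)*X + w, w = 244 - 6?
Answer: 1765845321190030912/4138628838855 ≈ 4.2667e+5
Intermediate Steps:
w = 238
s(c, X) = 238 - 65*X*c (s(c, X) = (-65*c)*X + 238 = -65*X*c + 238 = 238 - 65*X*c)
b = -412642/4138628838855 (b = 1/((238 - 65*405*381) + 1/(-412642)) = 1/((238 - 10029825) - 1/412642) = 1/(-10029587 - 1/412642) = 1/(-4138628838855/412642) = -412642/4138628838855 ≈ -9.9705e-8)
O - b = 426674 - 1*(-412642/4138628838855) = 426674 + 412642/4138628838855 = 1765845321190030912/4138628838855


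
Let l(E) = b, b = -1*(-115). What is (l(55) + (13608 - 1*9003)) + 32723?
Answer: 37443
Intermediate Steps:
b = 115
l(E) = 115
(l(55) + (13608 - 1*9003)) + 32723 = (115 + (13608 - 1*9003)) + 32723 = (115 + (13608 - 9003)) + 32723 = (115 + 4605) + 32723 = 4720 + 32723 = 37443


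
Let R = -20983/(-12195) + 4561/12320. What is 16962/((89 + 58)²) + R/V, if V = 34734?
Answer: 40146628663399/51141491311680 ≈ 0.78501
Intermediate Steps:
R = 62826391/30048480 (R = -20983*(-1/12195) + 4561*(1/12320) = 20983/12195 + 4561/12320 = 62826391/30048480 ≈ 2.0908)
16962/((89 + 58)²) + R/V = 16962/((89 + 58)²) + (62826391/30048480)/34734 = 16962/(147²) + (62826391/30048480)*(1/34734) = 16962/21609 + 62826391/1043703904320 = 16962*(1/21609) + 62826391/1043703904320 = 5654/7203 + 62826391/1043703904320 = 40146628663399/51141491311680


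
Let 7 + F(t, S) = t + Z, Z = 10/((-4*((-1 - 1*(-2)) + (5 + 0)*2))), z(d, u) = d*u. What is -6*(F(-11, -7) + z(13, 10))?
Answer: -7377/11 ≈ -670.64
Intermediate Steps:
Z = -5/22 (Z = 10/((-4*((-1 + 2) + 5*2))) = 10/((-4*(1 + 10))) = 10/((-4*11)) = 10/(-44) = 10*(-1/44) = -5/22 ≈ -0.22727)
F(t, S) = -159/22 + t (F(t, S) = -7 + (t - 5/22) = -7 + (-5/22 + t) = -159/22 + t)
-6*(F(-11, -7) + z(13, 10)) = -6*((-159/22 - 11) + 13*10) = -6*(-401/22 + 130) = -6*2459/22 = -7377/11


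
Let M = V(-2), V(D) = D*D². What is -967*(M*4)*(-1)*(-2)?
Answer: 61888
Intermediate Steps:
V(D) = D³
M = -8 (M = (-2)³ = -8)
-967*(M*4)*(-1)*(-2) = -967*-8*4*(-1)*(-2) = -967*(-32*(-1))*(-2) = -30944*(-2) = -967*(-64) = 61888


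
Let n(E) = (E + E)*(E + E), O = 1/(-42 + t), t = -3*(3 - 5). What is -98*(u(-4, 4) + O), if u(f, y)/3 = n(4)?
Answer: -338639/18 ≈ -18813.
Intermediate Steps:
t = 6 (t = -3*(-2) = 6)
O = -1/36 (O = 1/(-42 + 6) = 1/(-36) = -1/36 ≈ -0.027778)
n(E) = 4*E² (n(E) = (2*E)*(2*E) = 4*E²)
u(f, y) = 192 (u(f, y) = 3*(4*4²) = 3*(4*16) = 3*64 = 192)
-98*(u(-4, 4) + O) = -98*(192 - 1/36) = -98*6911/36 = -338639/18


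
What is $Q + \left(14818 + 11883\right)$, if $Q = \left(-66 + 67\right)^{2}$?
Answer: $26702$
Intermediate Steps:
$Q = 1$ ($Q = 1^{2} = 1$)
$Q + \left(14818 + 11883\right) = 1 + \left(14818 + 11883\right) = 1 + 26701 = 26702$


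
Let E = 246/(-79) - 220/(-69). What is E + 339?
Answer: 1848295/5451 ≈ 339.07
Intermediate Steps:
E = 406/5451 (E = 246*(-1/79) - 220*(-1/69) = -246/79 + 220/69 = 406/5451 ≈ 0.074482)
E + 339 = 406/5451 + 339 = 1848295/5451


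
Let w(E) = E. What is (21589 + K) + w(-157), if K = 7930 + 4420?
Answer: 33782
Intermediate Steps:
K = 12350
(21589 + K) + w(-157) = (21589 + 12350) - 157 = 33939 - 157 = 33782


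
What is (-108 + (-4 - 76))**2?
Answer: 35344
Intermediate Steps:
(-108 + (-4 - 76))**2 = (-108 - 80)**2 = (-188)**2 = 35344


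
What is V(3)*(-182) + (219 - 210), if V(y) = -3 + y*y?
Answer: -1083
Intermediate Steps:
V(y) = -3 + y²
V(3)*(-182) + (219 - 210) = (-3 + 3²)*(-182) + (219 - 210) = (-3 + 9)*(-182) + 9 = 6*(-182) + 9 = -1092 + 9 = -1083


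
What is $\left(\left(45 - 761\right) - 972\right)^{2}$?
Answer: $2849344$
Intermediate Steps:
$\left(\left(45 - 761\right) - 972\right)^{2} = \left(-716 - 972\right)^{2} = \left(-1688\right)^{2} = 2849344$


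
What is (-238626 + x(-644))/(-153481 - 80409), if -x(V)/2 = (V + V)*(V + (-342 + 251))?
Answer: 1065993/116945 ≈ 9.1153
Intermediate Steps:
x(V) = -4*V*(-91 + V) (x(V) = -2*(V + V)*(V + (-342 + 251)) = -2*2*V*(V - 91) = -2*2*V*(-91 + V) = -4*V*(-91 + V))
(-238626 + x(-644))/(-153481 - 80409) = (-238626 + 4*(-644)*(91 - 1*(-644)))/(-153481 - 80409) = (-238626 + 4*(-644)*(91 + 644))/(-233890) = (-238626 + 4*(-644)*735)*(-1/233890) = (-238626 - 1893360)*(-1/233890) = -2131986*(-1/233890) = 1065993/116945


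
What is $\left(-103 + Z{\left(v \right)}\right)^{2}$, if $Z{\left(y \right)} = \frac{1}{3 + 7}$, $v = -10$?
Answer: $\frac{1058841}{100} \approx 10588.0$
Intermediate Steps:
$Z{\left(y \right)} = \frac{1}{10}$
$\left(-103 + Z{\left(v \right)}\right)^{2} = \left(-103 + \frac{1}{10}\right)^{2} = \left(- \frac{1029}{10}\right)^{2} = \frac{1058841}{100}$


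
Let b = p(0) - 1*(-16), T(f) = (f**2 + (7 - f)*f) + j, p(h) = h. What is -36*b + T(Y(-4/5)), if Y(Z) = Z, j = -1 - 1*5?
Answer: -2938/5 ≈ -587.60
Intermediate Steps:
j = -6 (j = -1 - 5 = -6)
T(f) = -6 + f**2 + f*(7 - f) (T(f) = (f**2 + (7 - f)*f) - 6 = (f**2 + f*(7 - f)) - 6 = -6 + f**2 + f*(7 - f))
b = 16 (b = 0 - 1*(-16) = 0 + 16 = 16)
-36*b + T(Y(-4/5)) = -36*16 + (-6 + 7*(-4/5)) = -576 + (-6 + 7*(-4*1/5)) = -576 + (-6 + 7*(-4/5)) = -576 + (-6 - 28/5) = -576 - 58/5 = -2938/5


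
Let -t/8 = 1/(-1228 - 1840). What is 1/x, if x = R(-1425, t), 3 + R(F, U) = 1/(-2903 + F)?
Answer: -4328/12985 ≈ -0.33331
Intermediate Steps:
t = 2/767 (t = -8/(-1228 - 1840) = -8/(-3068) = -8*(-1/3068) = 2/767 ≈ 0.0026076)
R(F, U) = -3 + 1/(-2903 + F)
x = -12985/4328 (x = (8710 - 3*(-1425))/(-2903 - 1425) = (8710 + 4275)/(-4328) = -1/4328*12985 = -12985/4328 ≈ -3.0002)
1/x = 1/(-12985/4328) = -4328/12985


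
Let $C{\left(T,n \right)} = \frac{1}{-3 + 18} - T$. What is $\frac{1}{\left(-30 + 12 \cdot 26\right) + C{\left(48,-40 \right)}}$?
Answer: $\frac{15}{3511} \approx 0.0042723$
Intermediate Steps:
$C{\left(T,n \right)} = \frac{1}{15} - T$
$\frac{1}{\left(-30 + 12 \cdot 26\right) + C{\left(48,-40 \right)}} = \frac{1}{\left(-30 + 12 \cdot 26\right) + \left(\frac{1}{15} - 48\right)} = \frac{1}{\left(-30 + 312\right) + \left(\frac{1}{15} - 48\right)} = \frac{1}{282 - \frac{719}{15}} = \frac{1}{\frac{3511}{15}} = \frac{15}{3511}$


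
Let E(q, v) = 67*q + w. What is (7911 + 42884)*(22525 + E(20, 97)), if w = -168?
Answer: 1203689115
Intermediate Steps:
E(q, v) = -168 + 67*q (E(q, v) = 67*q - 168 = -168 + 67*q)
(7911 + 42884)*(22525 + E(20, 97)) = (7911 + 42884)*(22525 + (-168 + 67*20)) = 50795*(22525 + (-168 + 1340)) = 50795*(22525 + 1172) = 50795*23697 = 1203689115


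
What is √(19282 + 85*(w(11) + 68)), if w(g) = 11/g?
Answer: √25147 ≈ 158.58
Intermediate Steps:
√(19282 + 85*(w(11) + 68)) = √(19282 + 85*(11/11 + 68)) = √(19282 + 85*(11*(1/11) + 68)) = √(19282 + 85*(1 + 68)) = √(19282 + 85*69) = √(19282 + 5865) = √25147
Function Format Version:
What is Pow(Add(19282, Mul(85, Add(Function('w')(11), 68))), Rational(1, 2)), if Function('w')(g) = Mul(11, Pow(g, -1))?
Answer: Pow(25147, Rational(1, 2)) ≈ 158.58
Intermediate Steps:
Pow(Add(19282, Mul(85, Add(Function('w')(11), 68))), Rational(1, 2)) = Pow(Add(19282, Mul(85, Add(Mul(11, Pow(11, -1)), 68))), Rational(1, 2)) = Pow(Add(19282, Mul(85, Add(Mul(11, Rational(1, 11)), 68))), Rational(1, 2)) = Pow(Add(19282, Mul(85, Add(1, 68))), Rational(1, 2)) = Pow(Add(19282, Mul(85, 69)), Rational(1, 2)) = Pow(Add(19282, 5865), Rational(1, 2)) = Pow(25147, Rational(1, 2))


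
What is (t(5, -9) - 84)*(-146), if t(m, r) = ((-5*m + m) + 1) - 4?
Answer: 15622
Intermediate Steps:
t(m, r) = -3 - 4*m (t(m, r) = (-4*m + 1) - 4 = (1 - 4*m) - 4 = -3 - 4*m)
(t(5, -9) - 84)*(-146) = ((-3 - 4*5) - 84)*(-146) = ((-3 - 20) - 84)*(-146) = (-23 - 84)*(-146) = -107*(-146) = 15622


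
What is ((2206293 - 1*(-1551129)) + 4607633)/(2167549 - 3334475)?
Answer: -8365055/1166926 ≈ -7.1685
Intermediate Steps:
((2206293 - 1*(-1551129)) + 4607633)/(2167549 - 3334475) = ((2206293 + 1551129) + 4607633)/(-1166926) = (3757422 + 4607633)*(-1/1166926) = 8365055*(-1/1166926) = -8365055/1166926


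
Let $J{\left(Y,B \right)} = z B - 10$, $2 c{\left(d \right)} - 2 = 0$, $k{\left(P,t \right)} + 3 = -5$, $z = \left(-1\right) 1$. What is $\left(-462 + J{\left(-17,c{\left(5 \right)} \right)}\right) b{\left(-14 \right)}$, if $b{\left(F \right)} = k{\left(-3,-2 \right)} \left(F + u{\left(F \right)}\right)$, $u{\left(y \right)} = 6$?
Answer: $-30272$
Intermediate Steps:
$z = -1$
$k{\left(P,t \right)} = -8$ ($k{\left(P,t \right)} = -3 - 5 = -8$)
$c{\left(d \right)} = 1$ ($c{\left(d \right)} = 1 + \frac{1}{2} \cdot 0 = 1 + 0 = 1$)
$J{\left(Y,B \right)} = -10 - B$ ($J{\left(Y,B \right)} = - B - 10 = -10 - B$)
$b{\left(F \right)} = -48 - 8 F$ ($b{\left(F \right)} = - 8 \left(F + 6\right) = - 8 \left(6 + F\right) = -48 - 8 F$)
$\left(-462 + J{\left(-17,c{\left(5 \right)} \right)}\right) b{\left(-14 \right)} = \left(-462 - 11\right) \left(-48 - -112\right) = \left(-462 - 11\right) \left(-48 + 112\right) = \left(-462 - 11\right) 64 = \left(-473\right) 64 = -30272$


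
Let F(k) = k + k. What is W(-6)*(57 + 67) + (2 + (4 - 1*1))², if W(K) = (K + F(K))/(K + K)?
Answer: 211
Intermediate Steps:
F(k) = 2*k
W(K) = 3/2 (W(K) = (K + 2*K)/(K + K) = (3*K)/((2*K)) = (3*K)*(1/(2*K)) = 3/2)
W(-6)*(57 + 67) + (2 + (4 - 1*1))² = 3*(57 + 67)/2 + (2 + (4 - 1*1))² = (3/2)*124 + (2 + (4 - 1))² = 186 + (2 + 3)² = 186 + 5² = 186 + 25 = 211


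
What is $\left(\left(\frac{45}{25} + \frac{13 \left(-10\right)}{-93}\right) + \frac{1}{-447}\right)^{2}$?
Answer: $\frac{49021502464}{4800411225} \approx 10.212$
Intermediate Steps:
$\left(\left(\frac{45}{25} + \frac{13 \left(-10\right)}{-93}\right) + \frac{1}{-447}\right)^{2} = \left(\left(45 \cdot \frac{1}{25} - - \frac{130}{93}\right) - \frac{1}{447}\right)^{2} = \left(\left(\frac{9}{5} + \frac{130}{93}\right) - \frac{1}{447}\right)^{2} = \left(\frac{1487}{465} - \frac{1}{447}\right)^{2} = \left(\frac{221408}{69285}\right)^{2} = \frac{49021502464}{4800411225}$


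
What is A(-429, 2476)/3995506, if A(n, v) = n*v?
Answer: -531102/1997753 ≈ -0.26585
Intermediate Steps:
A(-429, 2476)/3995506 = -429*2476/3995506 = -1062204*1/3995506 = -531102/1997753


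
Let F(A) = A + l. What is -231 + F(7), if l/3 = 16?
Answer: -176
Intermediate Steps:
l = 48 (l = 3*16 = 48)
F(A) = 48 + A (F(A) = A + 48 = 48 + A)
-231 + F(7) = -231 + (48 + 7) = -231 + 55 = -176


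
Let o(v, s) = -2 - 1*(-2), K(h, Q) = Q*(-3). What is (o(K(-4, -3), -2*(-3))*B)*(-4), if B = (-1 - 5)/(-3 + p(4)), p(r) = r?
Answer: 0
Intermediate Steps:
K(h, Q) = -3*Q
o(v, s) = 0 (o(v, s) = -2 + 2 = 0)
B = -6 (B = (-1 - 5)/(-3 + 4) = -6/1 = -6*1 = -6)
(o(K(-4, -3), -2*(-3))*B)*(-4) = (0*(-6))*(-4) = 0*(-4) = 0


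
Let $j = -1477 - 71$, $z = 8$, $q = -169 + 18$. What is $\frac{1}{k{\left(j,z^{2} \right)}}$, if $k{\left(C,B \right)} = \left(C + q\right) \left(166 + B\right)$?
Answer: $- \frac{1}{390770} \approx -2.559 \cdot 10^{-6}$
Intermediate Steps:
$q = -151$
$j = -1548$
$k{\left(C,B \right)} = \left(-151 + C\right) \left(166 + B\right)$ ($k{\left(C,B \right)} = \left(C - 151\right) \left(166 + B\right) = \left(-151 + C\right) \left(166 + B\right)$)
$\frac{1}{k{\left(j,z^{2} \right)}} = \frac{1}{-25066 - 151 \cdot 8^{2} + 166 \left(-1548\right) + 8^{2} \left(-1548\right)} = \frac{1}{-25066 - 9664 - 256968 + 64 \left(-1548\right)} = \frac{1}{-25066 - 9664 - 256968 - 99072} = \frac{1}{-390770} = - \frac{1}{390770}$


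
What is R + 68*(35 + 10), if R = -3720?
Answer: -660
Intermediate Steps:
R + 68*(35 + 10) = -3720 + 68*(35 + 10) = -3720 + 68*45 = -3720 + 3060 = -660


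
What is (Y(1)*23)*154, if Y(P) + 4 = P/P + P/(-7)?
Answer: -11132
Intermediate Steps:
Y(P) = -3 - P/7 (Y(P) = -4 + (P/P + P/(-7)) = -4 + (1 + P*(-⅐)) = -4 + (1 - P/7) = -3 - P/7)
(Y(1)*23)*154 = ((-3 - ⅐*1)*23)*154 = ((-3 - ⅐)*23)*154 = -22/7*23*154 = -506/7*154 = -11132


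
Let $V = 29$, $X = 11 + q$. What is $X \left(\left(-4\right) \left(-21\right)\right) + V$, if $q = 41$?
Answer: $4397$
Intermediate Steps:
$X = 52$ ($X = 11 + 41 = 52$)
$X \left(\left(-4\right) \left(-21\right)\right) + V = 52 \left(\left(-4\right) \left(-21\right)\right) + 29 = 52 \cdot 84 + 29 = 4368 + 29 = 4397$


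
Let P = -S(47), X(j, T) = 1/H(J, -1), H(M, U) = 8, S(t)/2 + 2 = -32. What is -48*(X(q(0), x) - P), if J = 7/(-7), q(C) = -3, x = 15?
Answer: 3258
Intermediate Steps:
S(t) = -68 (S(t) = -4 + 2*(-32) = -4 - 64 = -68)
J = -1 (J = 7*(-⅐) = -1)
X(j, T) = ⅛ (X(j, T) = 1/8 = ⅛)
P = 68 (P = -1*(-68) = 68)
-48*(X(q(0), x) - P) = -48*(⅛ - 1*68) = -48*(⅛ - 68) = -48*(-543/8) = 3258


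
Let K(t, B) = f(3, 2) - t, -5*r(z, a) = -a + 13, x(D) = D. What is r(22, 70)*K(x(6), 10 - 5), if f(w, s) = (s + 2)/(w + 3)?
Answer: -304/5 ≈ -60.800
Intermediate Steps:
r(z, a) = -13/5 + a/5 (r(z, a) = -(-a + 13)/5 = -(13 - a)/5 = -13/5 + a/5)
f(w, s) = (2 + s)/(3 + w)
K(t, B) = 2/3 - t (K(t, B) = (2 + 2)/(3 + 3) - t = 4/6 - t = (1/6)*4 - t = 2/3 - t)
r(22, 70)*K(x(6), 10 - 5) = (-13/5 + (1/5)*70)*(2/3 - 1*6) = (-13/5 + 14)*(2/3 - 6) = (57/5)*(-16/3) = -304/5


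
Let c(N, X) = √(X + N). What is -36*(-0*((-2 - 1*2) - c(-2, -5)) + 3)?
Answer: -108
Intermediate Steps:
c(N, X) = √(N + X)
-36*(-0*((-2 - 1*2) - c(-2, -5)) + 3) = -36*(-0*((-2 - 1*2) - √(-2 - 5)) + 3) = -36*(-0*((-2 - 2) - √(-7)) + 3) = -36*(-0*(-4 - I*√7) + 3) = -36*(-1*0 + 3) = -36*(0 + 3) = -36*3 = -108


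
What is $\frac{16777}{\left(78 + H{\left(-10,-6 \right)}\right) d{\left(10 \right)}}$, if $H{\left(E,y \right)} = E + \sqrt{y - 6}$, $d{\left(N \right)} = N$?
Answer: $\frac{15011}{610} - \frac{883 i \sqrt{3}}{1220} \approx 24.608 - 1.2536 i$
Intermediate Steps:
$H{\left(E,y \right)} = E + \sqrt{-6 + y}$
$\frac{16777}{\left(78 + H{\left(-10,-6 \right)}\right) d{\left(10 \right)}} = \frac{16777}{\left(78 - \left(10 - \sqrt{-6 - 6}\right)\right) 10} = \frac{16777}{\left(78 - \left(10 - \sqrt{-12}\right)\right) 10} = \frac{16777}{\left(78 - \left(10 - 2 i \sqrt{3}\right)\right) 10} = \frac{16777}{\left(68 + 2 i \sqrt{3}\right) 10} = \frac{16777}{680 + 20 i \sqrt{3}}$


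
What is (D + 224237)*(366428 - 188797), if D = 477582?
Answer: 124664810789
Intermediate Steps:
(D + 224237)*(366428 - 188797) = (477582 + 224237)*(366428 - 188797) = 701819*177631 = 124664810789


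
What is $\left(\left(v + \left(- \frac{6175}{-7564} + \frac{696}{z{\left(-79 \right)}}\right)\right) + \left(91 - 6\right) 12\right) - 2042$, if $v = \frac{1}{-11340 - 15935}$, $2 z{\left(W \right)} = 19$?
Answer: $- \frac{3715709914941}{3919853900} \approx -947.92$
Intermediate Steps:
$z{\left(W \right)} = \frac{19}{2}$ ($z{\left(W \right)} = \frac{1}{2} \cdot 19 = \frac{19}{2}$)
$v = - \frac{1}{27275}$ ($v = \frac{1}{-27275} = - \frac{1}{27275} \approx -3.6664 \cdot 10^{-5}$)
$\left(\left(v + \left(- \frac{6175}{-7564} + \frac{696}{z{\left(-79 \right)}}\right)\right) + \left(91 - 6\right) 12\right) - 2042 = \left(\left(- \frac{1}{27275} + \left(- \frac{6175}{-7564} + \frac{696}{\frac{19}{2}}\right)\right) + \left(91 - 6\right) 12\right) - 2042 = \left(\left(- \frac{1}{27275} + \left(\left(-6175\right) \left(- \frac{1}{7564}\right) + 696 \cdot \frac{2}{19}\right)\right) + 85 \cdot 12\right) - 2042 = \left(\left(- \frac{1}{27275} + \left(\frac{6175}{7564} + \frac{1392}{19}\right)\right) + 1020\right) - 2042 = \left(\left(- \frac{1}{27275} + \frac{10646413}{143716}\right) + 1020\right) - 2042 = \left(\frac{290380770859}{3919853900} + 1020\right) - 2042 = \frac{4288631748859}{3919853900} - 2042 = - \frac{3715709914941}{3919853900}$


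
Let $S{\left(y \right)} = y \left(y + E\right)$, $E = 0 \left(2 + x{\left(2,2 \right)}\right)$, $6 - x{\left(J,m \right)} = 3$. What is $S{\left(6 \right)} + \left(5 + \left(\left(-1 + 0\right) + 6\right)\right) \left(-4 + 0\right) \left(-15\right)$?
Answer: $636$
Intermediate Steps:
$x{\left(J,m \right)} = 3$ ($x{\left(J,m \right)} = 6 - 3 = 3$)
$E = 0$ ($E = 0 \left(2 + 3\right) = 0 \cdot 5 = 0$)
$S{\left(y \right)} = y^{2}$ ($S{\left(y \right)} = y \left(y + 0\right) = y y = y^{2}$)
$S{\left(6 \right)} + \left(5 + \left(\left(-1 + 0\right) + 6\right)\right) \left(-4 + 0\right) \left(-15\right) = 6^{2} + \left(5 + \left(\left(-1 + 0\right) + 6\right)\right) \left(-4 + 0\right) \left(-15\right) = 36 + \left(5 + \left(-1 + 6\right)\right) \left(-4\right) \left(-15\right) = 36 + \left(5 + 5\right) \left(-4\right) \left(-15\right) = 36 + 10 \left(-4\right) \left(-15\right) = 36 - -600 = 36 + 600 = 636$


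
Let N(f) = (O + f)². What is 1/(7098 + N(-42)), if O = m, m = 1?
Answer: 1/8779 ≈ 0.00011391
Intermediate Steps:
O = 1
N(f) = (1 + f)²
1/(7098 + N(-42)) = 1/(7098 + (1 - 42)²) = 1/(7098 + (-41)²) = 1/(7098 + 1681) = 1/8779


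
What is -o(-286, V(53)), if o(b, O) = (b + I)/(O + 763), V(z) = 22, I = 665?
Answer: -379/785 ≈ -0.48280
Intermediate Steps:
o(b, O) = (665 + b)/(763 + O) (o(b, O) = (b + 665)/(O + 763) = (665 + b)/(763 + O))
-o(-286, V(53)) = -(665 - 286)/(763 + 22) = -379/785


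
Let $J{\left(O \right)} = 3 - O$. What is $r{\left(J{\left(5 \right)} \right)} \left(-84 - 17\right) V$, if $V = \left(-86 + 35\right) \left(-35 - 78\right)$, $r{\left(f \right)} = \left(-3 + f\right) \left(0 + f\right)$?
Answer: $-5820630$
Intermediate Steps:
$r{\left(f \right)} = f \left(-3 + f\right)$ ($r{\left(f \right)} = \left(-3 + f\right) f = f \left(-3 + f\right)$)
$V = 5763$ ($V = \left(-51\right) \left(-113\right) = 5763$)
$r{\left(J{\left(5 \right)} \right)} \left(-84 - 17\right) V = \left(3 - 5\right) \left(-3 + \left(3 - 5\right)\right) \left(-84 - 17\right) 5763 = - 2 \left(-3 - 2\right) \left(-101\right) 5763 = \left(-2\right) \left(-5\right) \left(-101\right) 5763 = 10 \left(-101\right) 5763 = \left(-1010\right) 5763 = -5820630$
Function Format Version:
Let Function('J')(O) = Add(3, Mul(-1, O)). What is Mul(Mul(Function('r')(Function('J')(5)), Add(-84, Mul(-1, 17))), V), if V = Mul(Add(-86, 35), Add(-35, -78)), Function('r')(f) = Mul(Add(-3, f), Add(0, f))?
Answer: -5820630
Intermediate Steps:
Function('r')(f) = Mul(f, Add(-3, f)) (Function('r')(f) = Mul(Add(-3, f), f) = Mul(f, Add(-3, f)))
V = 5763 (V = Mul(-51, -113) = 5763)
Mul(Mul(Function('r')(Function('J')(5)), Add(-84, Mul(-1, 17))), V) = Mul(Mul(Mul(Add(3, Mul(-1, 5)), Add(-3, Add(3, Mul(-1, 5)))), Add(-84, Mul(-1, 17))), 5763) = Mul(Mul(Mul(Add(3, -5), Add(-3, Add(3, -5))), Add(-84, -17)), 5763) = Mul(Mul(Mul(-2, Add(-3, -2)), -101), 5763) = Mul(Mul(Mul(-2, -5), -101), 5763) = Mul(Mul(10, -101), 5763) = Mul(-1010, 5763) = -5820630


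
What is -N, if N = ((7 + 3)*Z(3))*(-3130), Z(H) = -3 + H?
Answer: 0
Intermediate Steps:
N = 0 (N = ((7 + 3)*(-3 + 3))*(-3130) = (10*0)*(-3130) = 0*(-3130) = 0)
-N = -1*0 = 0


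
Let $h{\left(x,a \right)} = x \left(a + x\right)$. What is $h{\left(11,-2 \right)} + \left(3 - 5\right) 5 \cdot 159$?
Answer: $-1491$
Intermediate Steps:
$h{\left(11,-2 \right)} + \left(3 - 5\right) 5 \cdot 159 = 11 \left(-2 + 11\right) + \left(3 - 5\right) 5 \cdot 159 = 11 \cdot 9 + \left(-2\right) 5 \cdot 159 = 99 - 1590 = -1491$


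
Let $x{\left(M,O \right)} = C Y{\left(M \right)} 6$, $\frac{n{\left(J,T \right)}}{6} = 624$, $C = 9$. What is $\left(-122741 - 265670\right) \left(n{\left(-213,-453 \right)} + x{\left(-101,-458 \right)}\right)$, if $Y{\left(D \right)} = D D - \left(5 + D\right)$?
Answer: $-217425486402$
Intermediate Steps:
$n{\left(J,T \right)} = 3744$ ($n{\left(J,T \right)} = 6 \cdot 624 = 3744$)
$Y{\left(D \right)} = -5 + D^{2} - D$ ($Y{\left(D \right)} = D^{2} - \left(5 + D\right) = -5 + D^{2} - D$)
$x{\left(M,O \right)} = -270 - 54 M + 54 M^{2}$ ($x{\left(M,O \right)} = 9 \left(-5 + M^{2} - M\right) 6 = \left(-45 - 9 M + 9 M^{2}\right) 6 = -270 - 54 M + 54 M^{2}$)
$\left(-122741 - 265670\right) \left(n{\left(-213,-453 \right)} + x{\left(-101,-458 \right)}\right) = \left(-122741 - 265670\right) \left(3744 - \left(-5184 - 550854\right)\right) = - 388411 \left(3744 + \left(-270 + 5454 + 54 \cdot 10201\right)\right) = - 388411 \left(3744 + \left(-270 + 5454 + 550854\right)\right) = - 388411 \left(3744 + 556038\right) = \left(-388411\right) 559782 = -217425486402$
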